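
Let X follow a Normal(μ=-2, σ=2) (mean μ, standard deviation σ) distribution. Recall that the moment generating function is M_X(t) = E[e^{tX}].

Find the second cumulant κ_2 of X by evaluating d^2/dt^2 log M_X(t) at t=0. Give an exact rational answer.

M_X(t) = e^(2*t^2 - 2*t)
K_X(t) = log M_X(t) = 2*t^2 - 2*t
dK/dt = 4*t - 2
d^2K/dt^2 = 4

κ_2 = d^2K/dt^2 |_{t=0} = 4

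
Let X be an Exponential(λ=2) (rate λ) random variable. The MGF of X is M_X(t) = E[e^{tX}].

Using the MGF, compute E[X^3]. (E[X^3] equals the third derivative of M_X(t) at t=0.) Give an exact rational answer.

M_X(t) = 2/(2 - t)
dM/dt = 2/(t^2 - 4*t + 4)
d^2M/dt^2 = -4/(t^3 - 6*t^2 + 12*t - 8)
d^3M/dt^3 = 12/(t^4 - 8*t^3 + 24*t^2 - 32*t + 16)

E[X^3] = d^3M/dt^3 |_{t=0} = 3/4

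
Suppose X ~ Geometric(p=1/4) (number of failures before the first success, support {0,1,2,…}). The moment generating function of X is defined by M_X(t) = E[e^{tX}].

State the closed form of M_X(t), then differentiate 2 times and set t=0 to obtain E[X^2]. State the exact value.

E[X^2] = d^2M/dt^2 |_{t=0} = 21

M_X(t) = 1/(4*(1 - 3*e^(t)/4))
dM/dt = 3*e^(t)/(9*e^(2*t) - 24*e^(t) + 16)
d^2M/dt^2 = (-9*e^(2*t) - 12*e^(t))/(27*e^(3*t) - 108*e^(2*t) + 144*e^(t) - 64)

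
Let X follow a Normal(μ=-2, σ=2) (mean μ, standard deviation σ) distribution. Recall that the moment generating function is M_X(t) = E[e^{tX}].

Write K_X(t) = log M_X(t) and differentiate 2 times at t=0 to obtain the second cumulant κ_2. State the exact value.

M_X(t) = e^(2*t^2 - 2*t)
K_X(t) = log M_X(t) = 2*t^2 - 2*t
dK/dt = 4*t - 2
d^2K/dt^2 = 4

κ_2 = d^2K/dt^2 |_{t=0} = 4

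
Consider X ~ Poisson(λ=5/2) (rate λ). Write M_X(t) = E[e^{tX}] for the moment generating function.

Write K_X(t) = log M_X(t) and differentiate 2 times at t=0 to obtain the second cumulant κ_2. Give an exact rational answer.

M_X(t) = e^(5*e^(t)/2 - 5/2)
K_X(t) = log M_X(t) = 5*e^(t)/2 - 5/2
dK/dt = 5*e^(t)/2
d^2K/dt^2 = 5*e^(t)/2

κ_2 = d^2K/dt^2 |_{t=0} = 5/2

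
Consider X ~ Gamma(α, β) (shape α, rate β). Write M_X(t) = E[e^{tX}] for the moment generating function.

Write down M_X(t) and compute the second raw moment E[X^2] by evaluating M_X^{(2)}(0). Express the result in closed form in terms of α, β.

E[X^2] = M^(2)(0) = α*(α + 1)/β^2

M_X(t) = (β/(β - t))^α
M^(2)(t) = (α^2*β^α*(1/(β - t))^α + α*β^α*(1/(β - t))^α)/(β^2 - 2*β*t + t^2)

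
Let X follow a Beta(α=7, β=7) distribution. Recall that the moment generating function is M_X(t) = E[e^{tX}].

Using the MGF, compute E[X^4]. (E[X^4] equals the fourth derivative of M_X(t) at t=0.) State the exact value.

M_X(t) = ₁F₁(7; 14; t)
M^(4)(t) = 3*₁F₁(11; 18; t)/34

E[X^4] = M^(4)(0) = 3/34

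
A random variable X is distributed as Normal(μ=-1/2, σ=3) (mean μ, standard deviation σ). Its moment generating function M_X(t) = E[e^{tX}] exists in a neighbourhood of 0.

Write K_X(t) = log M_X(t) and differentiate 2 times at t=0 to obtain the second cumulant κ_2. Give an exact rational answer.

κ_2 = K′′(0) = 9

M_X(t) = e^(9*t^2/2 - t/2)
K_X(t) = log M_X(t) = 9*t^2/2 - t/2
K′(t) = 9*t - 1/2
K′′(t) = 9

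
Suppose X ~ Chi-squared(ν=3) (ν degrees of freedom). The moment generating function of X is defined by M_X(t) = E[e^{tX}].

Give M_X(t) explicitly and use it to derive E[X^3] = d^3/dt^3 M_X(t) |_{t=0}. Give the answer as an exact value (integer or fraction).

E[X^3] = M′′′(0) = 105

M_X(t) = (1 - 2*t)^(-3/2)
M′(t) = 3/(4*t^2*√(1 - 2*t) - 4*t*√(1 - 2*t) + √(1 - 2*t))
M′′(t) = -15/(8*t^3*√(1 - 2*t) - 12*t^2*√(1 - 2*t) + 6*t*√(1 - 2*t) - √(1 - 2*t))
M′′′(t) = 105/(16*t^4*√(1 - 2*t) - 32*t^3*√(1 - 2*t) + 24*t^2*√(1 - 2*t) - 8*t*√(1 - 2*t) + √(1 - 2*t))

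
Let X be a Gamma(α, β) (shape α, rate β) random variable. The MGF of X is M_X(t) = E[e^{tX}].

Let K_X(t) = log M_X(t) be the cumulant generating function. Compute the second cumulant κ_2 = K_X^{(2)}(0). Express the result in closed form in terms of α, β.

κ_2 = K′′(0) = α/β^2

M_X(t) = (β/(β - t))^α
K_X(t) = log M_X(t) = α*(log(β) - log(β - t))
K′(t) = -α/(-β + t)
K′′(t) = α/(β^2 - 2*β*t + t^2)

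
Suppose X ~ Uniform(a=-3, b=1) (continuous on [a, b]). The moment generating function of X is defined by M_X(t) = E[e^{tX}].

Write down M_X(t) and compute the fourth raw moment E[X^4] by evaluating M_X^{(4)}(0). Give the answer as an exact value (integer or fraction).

M_X(t) = (e^(t) - e^(-3*t))/(4*t)
D^4[M](t) = (t^4*e^(4*t) - 81*t^4 - 4*t^3*e^(4*t) - 108*t^3 + 12*t^2*e^(4*t) - 108*t^2 - 24*t*e^(4*t) - 72*t + 24*e^(4*t) - 24)*e^(-3*t)/(4*t^5)

E[X^4] = D^4[M](0) = 61/5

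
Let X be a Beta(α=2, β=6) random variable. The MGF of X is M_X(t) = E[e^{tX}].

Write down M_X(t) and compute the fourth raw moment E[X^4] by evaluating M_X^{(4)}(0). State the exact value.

E[X^4] = M^(4)(0) = 1/66

M_X(t) = ₁F₁(2; 8; t)
M^(4)(t) = ₁F₁(6; 12; t)/66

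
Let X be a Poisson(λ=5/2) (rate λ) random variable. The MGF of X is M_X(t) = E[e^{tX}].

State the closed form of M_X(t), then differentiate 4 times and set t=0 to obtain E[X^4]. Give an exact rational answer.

M_X(t) = e^(5*e^(t)/2 - 5/2)
M′(t) = 5*e^(-5/2)*e^(t)*e^(5*e^(t)/2)/2
M′′(t) = (25*e^(2*t)*e^(5*e^(t)/2) + 10*e^(t)*e^(5*e^(t)/2))*e^(-5/2)/4
M′′′(t) = (125*e^(3*t)*e^(5*e^(t)/2) + 150*e^(2*t)*e^(5*e^(t)/2) + 20*e^(t)*e^(5*e^(t)/2))*e^(-5/2)/8
M′′′′(t) = (625*e^(4*t)*e^(5*e^(t)/2) + 1500*e^(3*t)*e^(5*e^(t)/2) + 700*e^(2*t)*e^(5*e^(t)/2) + 40*e^(t)*e^(5*e^(t)/2))*e^(-5/2)/16

E[X^4] = M′′′′(0) = 2865/16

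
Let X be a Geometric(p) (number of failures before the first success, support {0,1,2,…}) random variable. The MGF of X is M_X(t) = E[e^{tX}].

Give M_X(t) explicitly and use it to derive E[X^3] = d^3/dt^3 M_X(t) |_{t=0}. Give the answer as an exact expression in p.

E[X^3] = M′′′(0) = -1 + 7/p - 12/p^2 + 6/p^3

M_X(t) = p/(-(1 - p)*e^(t) + 1)
M′(t) = (-p^2*e^(t) + p*e^(t))/(p^2*e^(2*t) - 2*p*e^(2*t) + 2*p*e^(t) + e^(2*t) - 2*e^(t) + 1)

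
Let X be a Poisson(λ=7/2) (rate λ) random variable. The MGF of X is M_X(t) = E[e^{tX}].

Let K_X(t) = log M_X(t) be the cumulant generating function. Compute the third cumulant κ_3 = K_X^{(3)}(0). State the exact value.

M_X(t) = e^(7*e^(t)/2 - 7/2)
K_X(t) = log M_X(t) = 7*e^(t)/2 - 7/2
K^(3)(t) = 7*e^(t)/2

κ_3 = K^(3)(0) = 7/2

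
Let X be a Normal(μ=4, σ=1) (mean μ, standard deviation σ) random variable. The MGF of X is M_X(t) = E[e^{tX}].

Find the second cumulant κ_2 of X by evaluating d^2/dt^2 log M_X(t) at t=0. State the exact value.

M_X(t) = e^(t^2/2 + 4*t)
K_X(t) = log M_X(t) = t^2/2 + 4*t
K′(t) = t + 4
K′′(t) = 1

κ_2 = K′′(0) = 1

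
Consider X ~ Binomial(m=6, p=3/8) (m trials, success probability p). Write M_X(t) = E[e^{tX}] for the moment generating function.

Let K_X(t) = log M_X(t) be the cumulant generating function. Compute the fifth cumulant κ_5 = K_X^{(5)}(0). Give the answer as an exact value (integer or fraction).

κ_5 = K′′′′′(0) = -1305/2048

M_X(t) = (3*e^(t)/8 + 5/8)^6
K_X(t) = log M_X(t) = 6*log(3*e^(t)/8 + 5/8)
K′(t) = 18*e^(t)/(3*e^(t) + 5)
K′′(t) = 90*e^(t)/(9*e^(2*t) + 30*e^(t) + 25)
K′′′(t) = (-270*e^(2*t) + 450*e^(t))/(27*e^(3*t) + 135*e^(2*t) + 225*e^(t) + 125)
K′′′′(t) = (810*e^(3*t) - 5400*e^(2*t) + 2250*e^(t))/(81*e^(4*t) + 540*e^(3*t) + 1350*e^(2*t) + 1500*e^(t) + 625)
K′′′′′(t) = (-2430*e^(4*t) + 44550*e^(3*t) - 74250*e^(2*t) + 11250*e^(t))/(243*e^(5*t) + 2025*e^(4*t) + 6750*e^(3*t) + 11250*e^(2*t) + 9375*e^(t) + 3125)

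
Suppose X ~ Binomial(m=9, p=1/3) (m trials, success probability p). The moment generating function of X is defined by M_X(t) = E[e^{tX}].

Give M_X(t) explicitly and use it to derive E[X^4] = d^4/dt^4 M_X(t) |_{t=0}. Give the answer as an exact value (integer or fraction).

E[X^4] = D^4[M](0) = 625/3

M_X(t) = (e^(t)/3 + 2/3)^9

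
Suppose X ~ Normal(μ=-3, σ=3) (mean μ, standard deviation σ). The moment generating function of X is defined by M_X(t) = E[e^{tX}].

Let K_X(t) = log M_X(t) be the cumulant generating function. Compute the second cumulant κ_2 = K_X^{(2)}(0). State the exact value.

κ_2 = D^2[K](0) = 9

M_X(t) = e^(9*t^2/2 - 3*t)
K_X(t) = log M_X(t) = 9*t^2/2 - 3*t
D^2[K](t) = 9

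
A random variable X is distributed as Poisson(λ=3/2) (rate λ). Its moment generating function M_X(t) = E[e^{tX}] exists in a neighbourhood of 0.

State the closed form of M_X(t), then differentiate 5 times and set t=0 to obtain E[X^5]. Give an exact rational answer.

M_X(t) = e^(3*e^(t)/2 - 3/2)
M^(5)(t) = (243*e^(5*t)*e^(3*e^(t)/2) + 1620*e^(4*t)*e^(3*e^(t)/2) + 2700*e^(3*t)*e^(3*e^(t)/2) + 1080*e^(2*t)*e^(3*e^(t)/2) + 48*e^(t)*e^(3*e^(t)/2))*e^(-3/2)/32

E[X^5] = M^(5)(0) = 5691/32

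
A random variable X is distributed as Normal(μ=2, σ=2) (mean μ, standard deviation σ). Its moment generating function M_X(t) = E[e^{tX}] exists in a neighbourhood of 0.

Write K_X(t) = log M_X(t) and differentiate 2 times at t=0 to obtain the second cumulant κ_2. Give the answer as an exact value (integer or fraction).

κ_2 = D^2[K](0) = 4

M_X(t) = e^(2*t^2 + 2*t)
K_X(t) = log M_X(t) = 2*t^2 + 2*t
D^2[K](t) = 4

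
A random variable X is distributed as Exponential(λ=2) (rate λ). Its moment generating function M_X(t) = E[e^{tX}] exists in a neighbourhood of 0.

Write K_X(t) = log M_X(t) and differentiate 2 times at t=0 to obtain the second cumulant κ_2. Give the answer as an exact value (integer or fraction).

M_X(t) = 2/(2 - t)
K_X(t) = log M_X(t) = -log(2 - t) + log(2)
D^2[K](t) = 1/(t^2 - 4*t + 4)

κ_2 = D^2[K](0) = 1/4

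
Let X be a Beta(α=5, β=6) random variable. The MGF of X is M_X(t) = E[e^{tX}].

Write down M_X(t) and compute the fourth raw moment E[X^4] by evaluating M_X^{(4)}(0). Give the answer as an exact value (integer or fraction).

M_X(t) = ₁F₁(5; 11; t)
M′(t) = 5*₁F₁(6; 12; t)/11
M′′(t) = 5*₁F₁(7; 13; t)/22
M′′′(t) = 35*₁F₁(8; 14; t)/286
M′′′′(t) = 10*₁F₁(9; 15; t)/143

E[X^4] = M′′′′(0) = 10/143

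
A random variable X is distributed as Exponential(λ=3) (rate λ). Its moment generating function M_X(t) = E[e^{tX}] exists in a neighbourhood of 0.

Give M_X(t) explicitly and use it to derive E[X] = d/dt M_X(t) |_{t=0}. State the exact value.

M_X(t) = 3/(3 - t)
dM/dt = 3/(t^2 - 6*t + 9)

E[X] = dM/dt |_{t=0} = 1/3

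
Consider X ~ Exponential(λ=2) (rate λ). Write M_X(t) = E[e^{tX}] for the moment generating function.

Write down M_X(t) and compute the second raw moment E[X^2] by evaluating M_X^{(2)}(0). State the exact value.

E[X^2] = D^2[M](0) = 1/2

M_X(t) = 2/(2 - t)
D^2[M](t) = -4/(t^3 - 6*t^2 + 12*t - 8)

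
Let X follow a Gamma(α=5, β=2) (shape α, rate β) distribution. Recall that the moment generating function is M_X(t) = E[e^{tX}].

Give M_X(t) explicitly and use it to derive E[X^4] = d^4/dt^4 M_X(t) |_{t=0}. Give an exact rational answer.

E[X^4] = M^(4)(0) = 105

M_X(t) = 32/(2 - t)^5
M^(4)(t) = -53760/(t^9 - 18*t^8 + 144*t^7 - 672*t^6 + 2016*t^5 - 4032*t^4 + 5376*t^3 - 4608*t^2 + 2304*t - 512)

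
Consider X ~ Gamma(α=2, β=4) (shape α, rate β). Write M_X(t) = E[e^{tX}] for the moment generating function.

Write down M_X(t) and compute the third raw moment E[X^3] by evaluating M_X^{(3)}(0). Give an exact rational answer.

M_X(t) = 16/(4 - t)^2
dM/dt = -32/(t^3 - 12*t^2 + 48*t - 64)
d^2M/dt^2 = 96/(t^4 - 16*t^3 + 96*t^2 - 256*t + 256)
d^3M/dt^3 = -384/(t^5 - 20*t^4 + 160*t^3 - 640*t^2 + 1280*t - 1024)

E[X^3] = d^3M/dt^3 |_{t=0} = 3/8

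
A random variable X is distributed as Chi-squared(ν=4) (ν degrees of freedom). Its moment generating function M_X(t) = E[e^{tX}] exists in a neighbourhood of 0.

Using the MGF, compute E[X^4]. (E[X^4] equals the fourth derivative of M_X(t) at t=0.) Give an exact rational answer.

M_X(t) = (1 - 2*t)^(-2)
dM/dt = -4/(8*t^3 - 12*t^2 + 6*t - 1)
d^2M/dt^2 = 24/(16*t^4 - 32*t^3 + 24*t^2 - 8*t + 1)
d^3M/dt^3 = -192/(32*t^5 - 80*t^4 + 80*t^3 - 40*t^2 + 10*t - 1)
d^4M/dt^4 = 1920/(64*t^6 - 192*t^5 + 240*t^4 - 160*t^3 + 60*t^2 - 12*t + 1)

E[X^4] = d^4M/dt^4 |_{t=0} = 1920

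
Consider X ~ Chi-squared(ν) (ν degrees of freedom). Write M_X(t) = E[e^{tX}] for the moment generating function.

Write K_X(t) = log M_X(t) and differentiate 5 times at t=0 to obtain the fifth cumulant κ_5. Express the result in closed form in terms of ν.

κ_5 = d^5K/dt^5 |_{t=0} = 384*ν

M_X(t) = (1 - 2*t)^(-ν/2)
K_X(t) = log M_X(t) = -ν*log(1 - 2*t)/2
dK/dt = -ν/(2*t - 1)
d^2K/dt^2 = 2*ν/(4*t^2 - 4*t + 1)
d^3K/dt^3 = -8*ν/(8*t^3 - 12*t^2 + 6*t - 1)
d^4K/dt^4 = 48*ν/(16*t^4 - 32*t^3 + 24*t^2 - 8*t + 1)
d^5K/dt^5 = -384*ν/(32*t^5 - 80*t^4 + 80*t^3 - 40*t^2 + 10*t - 1)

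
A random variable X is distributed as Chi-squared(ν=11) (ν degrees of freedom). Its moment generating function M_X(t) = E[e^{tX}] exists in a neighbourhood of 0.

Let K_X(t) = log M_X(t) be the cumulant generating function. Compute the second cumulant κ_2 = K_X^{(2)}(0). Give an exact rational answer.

κ_2 = d^2K/dt^2 |_{t=0} = 22

M_X(t) = (1 - 2*t)^(-11/2)
K_X(t) = log M_X(t) = -11*log(1 - 2*t)/2
dK/dt = -11/(2*t - 1)
d^2K/dt^2 = 22/(4*t^2 - 4*t + 1)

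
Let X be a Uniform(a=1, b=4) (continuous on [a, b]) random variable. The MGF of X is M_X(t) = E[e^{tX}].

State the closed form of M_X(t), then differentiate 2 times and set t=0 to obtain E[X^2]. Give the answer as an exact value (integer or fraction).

M_X(t) = (e^(4*t) - e^(t))/(3*t)
dM/dt = (4*t*e^(4*t) - t*e^(t) - e^(4*t) + e^(t))/(3*t^2)
d^2M/dt^2 = (16*t^2*e^(4*t) - t^2*e^(t) - 8*t*e^(4*t) + 2*t*e^(t) + 2*e^(4*t) - 2*e^(t))/(3*t^3)

E[X^2] = d^2M/dt^2 |_{t=0} = 7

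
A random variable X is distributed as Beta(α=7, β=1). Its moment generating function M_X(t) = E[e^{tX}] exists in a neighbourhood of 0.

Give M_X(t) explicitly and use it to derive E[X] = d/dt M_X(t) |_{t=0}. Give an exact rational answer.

E[X] = M^(1)(0) = 7/8

M_X(t) = ₁F₁(7; 8; t)
M^(1)(t) = 7*₁F₁(8; 9; t)/8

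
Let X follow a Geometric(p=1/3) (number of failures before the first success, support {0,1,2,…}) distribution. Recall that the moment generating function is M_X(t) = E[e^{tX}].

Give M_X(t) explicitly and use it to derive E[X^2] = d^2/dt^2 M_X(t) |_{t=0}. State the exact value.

E[X^2] = M′′(0) = 10

M_X(t) = 1/(3*(1 - 2*e^(t)/3))
M′(t) = 2*e^(t)/(4*e^(2*t) - 12*e^(t) + 9)
M′′(t) = (-4*e^(2*t) - 6*e^(t))/(8*e^(3*t) - 36*e^(2*t) + 54*e^(t) - 27)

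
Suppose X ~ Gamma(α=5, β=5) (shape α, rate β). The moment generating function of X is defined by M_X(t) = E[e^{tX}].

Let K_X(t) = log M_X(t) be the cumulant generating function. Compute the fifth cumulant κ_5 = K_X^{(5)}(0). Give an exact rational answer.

M_X(t) = 3125/(5 - t)^5
K_X(t) = log M_X(t) = -5*log(5 - t) + 5*log(5)
K^(5)(t) = -120/(t^5 - 25*t^4 + 250*t^3 - 1250*t^2 + 3125*t - 3125)

κ_5 = K^(5)(0) = 24/625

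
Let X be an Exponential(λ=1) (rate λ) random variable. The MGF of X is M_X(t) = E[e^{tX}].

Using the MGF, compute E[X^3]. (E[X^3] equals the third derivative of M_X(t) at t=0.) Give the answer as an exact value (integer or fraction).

E[X^3] = d^3M/dt^3 |_{t=0} = 6

M_X(t) = 1/(1 - t)
dM/dt = 1/(t^2 - 2*t + 1)
d^2M/dt^2 = -2/(t^3 - 3*t^2 + 3*t - 1)
d^3M/dt^3 = 6/(t^4 - 4*t^3 + 6*t^2 - 4*t + 1)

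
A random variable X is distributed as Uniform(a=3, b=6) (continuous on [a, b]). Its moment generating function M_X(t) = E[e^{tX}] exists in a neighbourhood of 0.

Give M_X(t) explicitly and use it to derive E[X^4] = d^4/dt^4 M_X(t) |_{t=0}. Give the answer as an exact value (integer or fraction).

E[X^4] = D^4[M](0) = 2511/5

M_X(t) = (e^(6*t) - e^(3*t))/(3*t)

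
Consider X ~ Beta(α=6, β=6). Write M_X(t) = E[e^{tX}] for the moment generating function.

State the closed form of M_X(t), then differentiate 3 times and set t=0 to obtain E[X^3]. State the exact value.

E[X^3] = D^3[M](0) = 2/13

M_X(t) = ₁F₁(6; 12; t)
D^3[M](t) = 2*₁F₁(9; 15; t)/13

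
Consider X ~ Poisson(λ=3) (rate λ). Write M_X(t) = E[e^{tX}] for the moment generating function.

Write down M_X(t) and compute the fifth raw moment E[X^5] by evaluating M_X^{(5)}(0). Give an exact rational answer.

E[X^5] = D^5[M](0) = 1866

M_X(t) = e^(3*e^(t) - 3)
D^5[M](t) = (243*e^(5*t)*e^(3*e^(t)) + 810*e^(4*t)*e^(3*e^(t)) + 675*e^(3*t)*e^(3*e^(t)) + 135*e^(2*t)*e^(3*e^(t)) + 3*e^(t)*e^(3*e^(t)))*e^(-3)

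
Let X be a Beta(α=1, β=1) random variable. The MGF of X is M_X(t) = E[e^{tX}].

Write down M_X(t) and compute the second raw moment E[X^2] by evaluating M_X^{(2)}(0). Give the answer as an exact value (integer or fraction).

M_X(t) = ₁F₁(1; 2; t)
dM/dt = ₁F₁(2; 3; t)/2
d^2M/dt^2 = ₁F₁(3; 4; t)/3

E[X^2] = d^2M/dt^2 |_{t=0} = 1/3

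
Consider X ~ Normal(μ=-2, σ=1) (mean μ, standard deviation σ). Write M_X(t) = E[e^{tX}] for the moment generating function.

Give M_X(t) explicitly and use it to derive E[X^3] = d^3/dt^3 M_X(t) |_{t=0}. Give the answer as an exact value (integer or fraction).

E[X^3] = M′′′(0) = -14

M_X(t) = e^(t^2/2 - 2*t)
M′(t) = t*e^(-2*t)*e^(t^2/2) - 2*e^(-2*t)*e^(t^2/2)
M′′(t) = (t^2*e^(t^2/2) - 4*t*e^(t^2/2) + 5*e^(t^2/2))*e^(-2*t)
M′′′(t) = (t^3*e^(t^2/2) - 6*t^2*e^(t^2/2) + 15*t*e^(t^2/2) - 14*e^(t^2/2))*e^(-2*t)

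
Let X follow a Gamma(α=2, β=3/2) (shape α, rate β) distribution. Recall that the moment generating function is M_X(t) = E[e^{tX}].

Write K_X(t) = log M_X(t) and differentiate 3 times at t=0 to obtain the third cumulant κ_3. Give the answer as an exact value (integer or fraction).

M_X(t) = 9/(4*(3/2 - t)^2)
K_X(t) = log M_X(t) = -2*log(3/2 - t) - 2*log(2) + 2*log(3)
dK/dt = -4/(2*t - 3)
d^2K/dt^2 = 8/(4*t^2 - 12*t + 9)
d^3K/dt^3 = -32/(8*t^3 - 36*t^2 + 54*t - 27)

κ_3 = d^3K/dt^3 |_{t=0} = 32/27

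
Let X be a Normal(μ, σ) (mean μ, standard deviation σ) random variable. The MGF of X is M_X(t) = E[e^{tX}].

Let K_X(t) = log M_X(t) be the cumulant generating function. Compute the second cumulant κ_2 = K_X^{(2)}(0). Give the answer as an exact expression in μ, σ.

M_X(t) = e^(μ*t + σ^2*t^2/2)
K_X(t) = log M_X(t) = μ*t + σ^2*t^2/2
K′(t) = μ + σ^2*t
K′′(t) = σ^2

κ_2 = K′′(0) = σ^2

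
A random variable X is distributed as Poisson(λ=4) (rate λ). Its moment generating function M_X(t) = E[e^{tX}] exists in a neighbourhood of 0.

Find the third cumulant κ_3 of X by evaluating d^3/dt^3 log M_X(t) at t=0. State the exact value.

κ_3 = K′′′(0) = 4

M_X(t) = e^(4*e^(t) - 4)
K_X(t) = log M_X(t) = 4*e^(t) - 4
K′(t) = 4*e^(t)
K′′(t) = 4*e^(t)
K′′′(t) = 4*e^(t)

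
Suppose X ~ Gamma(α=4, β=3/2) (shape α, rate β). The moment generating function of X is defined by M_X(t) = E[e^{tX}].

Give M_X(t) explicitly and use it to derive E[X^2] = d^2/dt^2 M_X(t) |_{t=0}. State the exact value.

M_X(t) = 81/(16*(3/2 - t)^4)
M^(2)(t) = 6480/(64*t^6 - 576*t^5 + 2160*t^4 - 4320*t^3 + 4860*t^2 - 2916*t + 729)

E[X^2] = M^(2)(0) = 80/9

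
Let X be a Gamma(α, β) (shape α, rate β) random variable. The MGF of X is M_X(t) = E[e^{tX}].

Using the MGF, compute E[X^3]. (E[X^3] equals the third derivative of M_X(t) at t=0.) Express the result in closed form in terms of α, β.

M_X(t) = (β/(β - t))^α
M^(3)(t) = (-α^3*β^α*(1/(β - t))^α - 3*α^2*β^α*(1/(β - t))^α - 2*α*β^α*(1/(β - t))^α)/(-β^3 + 3*β^2*t - 3*β*t^2 + t^3)

E[X^3] = M^(3)(0) = α*(α^2 + 3*α + 2)/β^3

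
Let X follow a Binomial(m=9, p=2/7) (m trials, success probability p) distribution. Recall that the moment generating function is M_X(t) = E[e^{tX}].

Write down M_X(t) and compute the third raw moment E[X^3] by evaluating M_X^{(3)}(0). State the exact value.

M_X(t) = (2*e^(t)/7 + 5/7)^9

E[X^3] = d^3M/dt^3 |_{t=0} = 1566/49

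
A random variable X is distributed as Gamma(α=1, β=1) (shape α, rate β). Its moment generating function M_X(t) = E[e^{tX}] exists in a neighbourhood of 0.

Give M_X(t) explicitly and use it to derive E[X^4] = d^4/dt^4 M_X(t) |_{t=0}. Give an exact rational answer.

M_X(t) = 1/(1 - t)
M′(t) = 1/(t^2 - 2*t + 1)
M′′(t) = -2/(t^3 - 3*t^2 + 3*t - 1)
M′′′(t) = 6/(t^4 - 4*t^3 + 6*t^2 - 4*t + 1)
M′′′′(t) = -24/(t^5 - 5*t^4 + 10*t^3 - 10*t^2 + 5*t - 1)

E[X^4] = M′′′′(0) = 24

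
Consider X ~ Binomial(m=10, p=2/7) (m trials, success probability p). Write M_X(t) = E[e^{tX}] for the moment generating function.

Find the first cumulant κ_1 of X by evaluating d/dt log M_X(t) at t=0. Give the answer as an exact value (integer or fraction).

κ_1 = K′(0) = 20/7

M_X(t) = (2*e^(t)/7 + 5/7)^10
K_X(t) = log M_X(t) = 10*log(2*e^(t)/7 + 5/7)
K′(t) = 20*e^(t)/(2*e^(t) + 5)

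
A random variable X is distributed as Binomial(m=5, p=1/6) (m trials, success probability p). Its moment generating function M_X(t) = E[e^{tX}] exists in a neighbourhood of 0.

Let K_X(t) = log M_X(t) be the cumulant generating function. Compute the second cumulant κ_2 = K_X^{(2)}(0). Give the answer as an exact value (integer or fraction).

M_X(t) = (e^(t)/6 + 5/6)^5
K_X(t) = log M_X(t) = 5*log(e^(t)/6 + 5/6)
K^(2)(t) = 25*e^(t)/(e^(2*t) + 10*e^(t) + 25)

κ_2 = K^(2)(0) = 25/36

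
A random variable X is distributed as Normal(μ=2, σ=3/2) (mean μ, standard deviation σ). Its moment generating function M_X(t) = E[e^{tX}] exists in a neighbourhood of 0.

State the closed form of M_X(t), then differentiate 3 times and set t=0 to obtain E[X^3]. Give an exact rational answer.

M_X(t) = e^(9*t^2/8 + 2*t)
D^3[M](t) = 729*t^3*e^(2*t)*e^(9*t^2/8)/64 + 243*t^2*e^(2*t)*e^(9*t^2/8)/8 + 675*t*e^(2*t)*e^(9*t^2/8)/16 + 43*e^(2*t)*e^(9*t^2/8)/2

E[X^3] = D^3[M](0) = 43/2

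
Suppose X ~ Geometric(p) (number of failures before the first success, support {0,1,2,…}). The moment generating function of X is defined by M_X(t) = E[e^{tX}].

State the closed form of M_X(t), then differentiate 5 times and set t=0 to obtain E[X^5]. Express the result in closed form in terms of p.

M_X(t) = p/(-(1 - p)*e^(t) + 1)
M′(t) = (-p^2*e^(t) + p*e^(t))/(p^2*e^(2*t) - 2*p*e^(2*t) + 2*p*e^(t) + e^(2*t) - 2*e^(t) + 1)

E[X^5] = M′′′′′(0) = -1 + 31/p - 180/p^2 + 390/p^3 - 360/p^4 + 120/p^5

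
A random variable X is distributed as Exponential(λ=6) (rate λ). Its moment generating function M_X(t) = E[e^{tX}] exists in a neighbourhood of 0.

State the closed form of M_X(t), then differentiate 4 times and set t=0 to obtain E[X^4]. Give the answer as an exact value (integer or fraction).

E[X^4] = M′′′′(0) = 1/54

M_X(t) = 6/(6 - t)
M′(t) = 6/(t^2 - 12*t + 36)
M′′(t) = -12/(t^3 - 18*t^2 + 108*t - 216)
M′′′(t) = 36/(t^4 - 24*t^3 + 216*t^2 - 864*t + 1296)
M′′′′(t) = -144/(t^5 - 30*t^4 + 360*t^3 - 2160*t^2 + 6480*t - 7776)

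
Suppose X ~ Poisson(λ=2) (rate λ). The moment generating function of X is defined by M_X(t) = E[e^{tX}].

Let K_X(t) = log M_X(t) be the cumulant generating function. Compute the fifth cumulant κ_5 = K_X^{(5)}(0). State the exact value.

κ_5 = K′′′′′(0) = 2

M_X(t) = e^(2*e^(t) - 2)
K_X(t) = log M_X(t) = 2*e^(t) - 2
K′(t) = 2*e^(t)
K′′(t) = 2*e^(t)
K′′′(t) = 2*e^(t)
K′′′′(t) = 2*e^(t)
K′′′′′(t) = 2*e^(t)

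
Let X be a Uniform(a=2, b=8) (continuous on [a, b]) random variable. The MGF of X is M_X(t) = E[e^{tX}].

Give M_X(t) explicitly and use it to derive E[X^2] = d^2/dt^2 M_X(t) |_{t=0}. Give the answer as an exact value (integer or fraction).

E[X^2] = D^2[M](0) = 28

M_X(t) = (e^(8*t) - e^(2*t))/(6*t)
D^2[M](t) = (32*t^2*e^(8*t) - 2*t^2*e^(2*t) - 8*t*e^(8*t) + 2*t*e^(2*t) + e^(8*t) - e^(2*t))/(3*t^3)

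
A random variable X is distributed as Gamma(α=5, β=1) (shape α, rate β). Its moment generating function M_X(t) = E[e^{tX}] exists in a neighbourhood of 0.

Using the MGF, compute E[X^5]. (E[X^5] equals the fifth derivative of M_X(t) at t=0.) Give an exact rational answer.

E[X^5] = d^5M/dt^5 |_{t=0} = 15120

M_X(t) = (1 - t)^(-5)
dM/dt = 5/(t^6 - 6*t^5 + 15*t^4 - 20*t^3 + 15*t^2 - 6*t + 1)
d^2M/dt^2 = -30/(t^7 - 7*t^6 + 21*t^5 - 35*t^4 + 35*t^3 - 21*t^2 + 7*t - 1)
d^3M/dt^3 = 210/(t^8 - 8*t^7 + 28*t^6 - 56*t^5 + 70*t^4 - 56*t^3 + 28*t^2 - 8*t + 1)
d^4M/dt^4 = -1680/(t^9 - 9*t^8 + 36*t^7 - 84*t^6 + 126*t^5 - 126*t^4 + 84*t^3 - 36*t^2 + 9*t - 1)
d^5M/dt^5 = 15120/(t^10 - 10*t^9 + 45*t^8 - 120*t^7 + 210*t^6 - 252*t^5 + 210*t^4 - 120*t^3 + 45*t^2 - 10*t + 1)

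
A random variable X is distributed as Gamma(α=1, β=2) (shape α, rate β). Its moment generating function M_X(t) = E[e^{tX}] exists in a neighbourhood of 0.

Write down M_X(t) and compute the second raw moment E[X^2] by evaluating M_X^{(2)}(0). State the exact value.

E[X^2] = d^2M/dt^2 |_{t=0} = 1/2

M_X(t) = 2/(2 - t)
dM/dt = 2/(t^2 - 4*t + 4)
d^2M/dt^2 = -4/(t^3 - 6*t^2 + 12*t - 8)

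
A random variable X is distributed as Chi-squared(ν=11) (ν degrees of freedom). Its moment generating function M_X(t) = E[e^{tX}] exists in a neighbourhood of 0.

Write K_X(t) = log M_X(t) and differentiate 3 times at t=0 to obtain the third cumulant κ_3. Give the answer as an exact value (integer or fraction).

M_X(t) = (1 - 2*t)^(-11/2)
K_X(t) = log M_X(t) = -11*log(1 - 2*t)/2
K^(3)(t) = -88/(8*t^3 - 12*t^2 + 6*t - 1)

κ_3 = K^(3)(0) = 88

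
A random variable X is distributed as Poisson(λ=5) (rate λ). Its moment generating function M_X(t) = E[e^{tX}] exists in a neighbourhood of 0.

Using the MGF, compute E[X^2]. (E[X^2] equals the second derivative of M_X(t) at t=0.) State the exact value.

E[X^2] = M^(2)(0) = 30

M_X(t) = e^(5*e^(t) - 5)
M^(2)(t) = (25*e^(2*t)*e^(5*e^(t)) + 5*e^(t)*e^(5*e^(t)))*e^(-5)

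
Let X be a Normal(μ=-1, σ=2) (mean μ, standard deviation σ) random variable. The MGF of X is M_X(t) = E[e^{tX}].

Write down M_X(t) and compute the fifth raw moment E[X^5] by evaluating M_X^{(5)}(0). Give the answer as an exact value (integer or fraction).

M_X(t) = e^(2*t^2 - t)
M′(t) = 4*t*e^(-t)*e^(2*t^2) - e^(-t)*e^(2*t^2)
M′′(t) = (16*t^2*e^(2*t^2) - 8*t*e^(2*t^2) + 5*e^(2*t^2))*e^(-t)
M′′′(t) = (64*t^3*e^(2*t^2) - 48*t^2*e^(2*t^2) + 60*t*e^(2*t^2) - 13*e^(2*t^2))*e^(-t)
M′′′′(t) = (256*t^4*e^(2*t^2) - 256*t^3*e^(2*t^2) + 480*t^2*e^(2*t^2) - 208*t*e^(2*t^2) + 73*e^(2*t^2))*e^(-t)
M′′′′′(t) = (1024*t^5*e^(2*t^2) - 1280*t^4*e^(2*t^2) + 3200*t^3*e^(2*t^2) - 2080*t^2*e^(2*t^2) + 1460*t*e^(2*t^2) - 281*e^(2*t^2))*e^(-t)

E[X^5] = M′′′′′(0) = -281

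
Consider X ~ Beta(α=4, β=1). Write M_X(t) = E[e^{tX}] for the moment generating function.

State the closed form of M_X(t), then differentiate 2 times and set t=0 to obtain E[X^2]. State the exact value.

M_X(t) = ₁F₁(4; 5; t)
D^2[M](t) = 2*₁F₁(6; 7; t)/3

E[X^2] = D^2[M](0) = 2/3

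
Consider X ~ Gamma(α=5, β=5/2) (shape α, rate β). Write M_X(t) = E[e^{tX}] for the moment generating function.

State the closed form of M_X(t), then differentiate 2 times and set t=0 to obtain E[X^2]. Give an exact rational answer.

M_X(t) = 3125/(32*(5/2 - t)^5)
D^2[M](t) = -375000/(128*t^7 - 2240*t^6 + 16800*t^5 - 70000*t^4 + 175000*t^3 - 262500*t^2 + 218750*t - 78125)

E[X^2] = D^2[M](0) = 24/5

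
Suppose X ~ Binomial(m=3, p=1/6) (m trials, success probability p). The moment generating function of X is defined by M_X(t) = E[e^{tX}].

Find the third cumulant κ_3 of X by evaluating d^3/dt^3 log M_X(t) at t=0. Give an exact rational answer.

κ_3 = K^(3)(0) = 5/18

M_X(t) = (e^(t)/6 + 5/6)^3
K_X(t) = log M_X(t) = 3*log(e^(t)/6 + 5/6)
K^(3)(t) = (-15*e^(2*t) + 75*e^(t))/(e^(3*t) + 15*e^(2*t) + 75*e^(t) + 125)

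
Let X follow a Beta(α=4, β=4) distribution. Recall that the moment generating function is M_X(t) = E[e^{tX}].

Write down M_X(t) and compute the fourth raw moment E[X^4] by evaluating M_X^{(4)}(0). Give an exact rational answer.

E[X^4] = d^4M/dt^4 |_{t=0} = 7/66

M_X(t) = ₁F₁(4; 8; t)
dM/dt = ₁F₁(5; 9; t)/2
d^2M/dt^2 = 5*₁F₁(6; 10; t)/18
d^3M/dt^3 = ₁F₁(7; 11; t)/6
d^4M/dt^4 = 7*₁F₁(8; 12; t)/66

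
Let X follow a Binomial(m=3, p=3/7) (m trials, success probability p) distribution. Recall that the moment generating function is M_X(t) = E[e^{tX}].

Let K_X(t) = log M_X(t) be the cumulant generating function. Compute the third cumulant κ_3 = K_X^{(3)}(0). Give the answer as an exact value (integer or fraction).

κ_3 = d^3K/dt^3 |_{t=0} = 36/343

M_X(t) = (3*e^(t)/7 + 4/7)^3
K_X(t) = log M_X(t) = 3*log(3*e^(t)/7 + 4/7)
dK/dt = 9*e^(t)/(3*e^(t) + 4)
d^2K/dt^2 = 36*e^(t)/(9*e^(2*t) + 24*e^(t) + 16)
d^3K/dt^3 = (-108*e^(2*t) + 144*e^(t))/(27*e^(3*t) + 108*e^(2*t) + 144*e^(t) + 64)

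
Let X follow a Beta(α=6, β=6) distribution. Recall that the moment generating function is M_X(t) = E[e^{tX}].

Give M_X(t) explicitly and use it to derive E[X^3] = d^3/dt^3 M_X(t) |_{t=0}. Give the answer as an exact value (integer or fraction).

M_X(t) = ₁F₁(6; 12; t)
D^3[M](t) = 2*₁F₁(9; 15; t)/13

E[X^3] = D^3[M](0) = 2/13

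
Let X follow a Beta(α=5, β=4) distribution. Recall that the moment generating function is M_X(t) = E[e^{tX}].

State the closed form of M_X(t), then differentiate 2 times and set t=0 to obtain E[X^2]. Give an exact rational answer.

E[X^2] = M^(2)(0) = 1/3

M_X(t) = ₁F₁(5; 9; t)
M^(2)(t) = ₁F₁(7; 11; t)/3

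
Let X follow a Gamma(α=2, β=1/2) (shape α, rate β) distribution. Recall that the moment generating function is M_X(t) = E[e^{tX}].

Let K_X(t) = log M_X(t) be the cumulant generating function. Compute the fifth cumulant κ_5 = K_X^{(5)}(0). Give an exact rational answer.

M_X(t) = 1/(4*(1/2 - t)^2)
K_X(t) = log M_X(t) = -2*log(1/2 - t) - 2*log(2)
dK/dt = -4/(2*t - 1)
d^2K/dt^2 = 8/(4*t^2 - 4*t + 1)
d^3K/dt^3 = -32/(8*t^3 - 12*t^2 + 6*t - 1)
d^4K/dt^4 = 192/(16*t^4 - 32*t^3 + 24*t^2 - 8*t + 1)
d^5K/dt^5 = -1536/(32*t^5 - 80*t^4 + 80*t^3 - 40*t^2 + 10*t - 1)

κ_5 = d^5K/dt^5 |_{t=0} = 1536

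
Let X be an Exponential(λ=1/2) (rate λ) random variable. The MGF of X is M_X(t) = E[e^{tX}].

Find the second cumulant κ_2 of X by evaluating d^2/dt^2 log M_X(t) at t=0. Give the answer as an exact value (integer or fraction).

κ_2 = K^(2)(0) = 4

M_X(t) = 1/(2*(1/2 - t))
K_X(t) = log M_X(t) = -log(1/2 - t) - log(2)
K^(2)(t) = 4/(4*t^2 - 4*t + 1)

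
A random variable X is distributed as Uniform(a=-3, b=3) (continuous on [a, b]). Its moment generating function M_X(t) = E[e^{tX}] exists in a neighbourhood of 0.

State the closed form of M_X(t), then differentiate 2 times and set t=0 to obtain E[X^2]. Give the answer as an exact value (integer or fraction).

E[X^2] = d^2M/dt^2 |_{t=0} = 3

M_X(t) = (e^(3*t) - e^(-3*t))/(6*t)
dM/dt = (3*t*e^(6*t) + 3*t - e^(6*t) + 1)*e^(-3*t)/(6*t^2)
d^2M/dt^2 = (9*t^2*e^(6*t) - 9*t^2 - 6*t*e^(6*t) - 6*t + 2*e^(6*t) - 2)*e^(-3*t)/(6*t^3)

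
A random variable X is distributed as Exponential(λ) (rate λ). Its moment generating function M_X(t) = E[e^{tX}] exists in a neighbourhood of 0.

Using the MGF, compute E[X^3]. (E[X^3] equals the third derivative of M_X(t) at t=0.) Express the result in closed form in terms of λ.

M_X(t) = λ/(λ - t)
M^(3)(t) = 6*λ/(λ^4 - 4*λ^3*t + 6*λ^2*t^2 - 4*λ*t^3 + t^4)

E[X^3] = M^(3)(0) = 6/λ^3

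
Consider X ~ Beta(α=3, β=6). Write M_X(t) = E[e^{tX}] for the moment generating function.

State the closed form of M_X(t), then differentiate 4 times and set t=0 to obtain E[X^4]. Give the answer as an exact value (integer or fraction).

E[X^4] = D^4[M](0) = 1/33

M_X(t) = ₁F₁(3; 9; t)
D^4[M](t) = ₁F₁(7; 13; t)/33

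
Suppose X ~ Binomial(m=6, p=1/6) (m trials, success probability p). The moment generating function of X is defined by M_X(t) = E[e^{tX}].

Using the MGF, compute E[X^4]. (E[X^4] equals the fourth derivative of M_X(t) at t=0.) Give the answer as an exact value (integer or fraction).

E[X^4] = M^(4)(0) = 94/9

M_X(t) = (e^(t)/6 + 5/6)^6
M^(4)(t) = e^(6*t)/36 + 3125*e^(5*t)/7776 + 500*e^(4*t)/243 + 625*e^(3*t)/144 + 3125*e^(2*t)/972 + 3125*e^(t)/7776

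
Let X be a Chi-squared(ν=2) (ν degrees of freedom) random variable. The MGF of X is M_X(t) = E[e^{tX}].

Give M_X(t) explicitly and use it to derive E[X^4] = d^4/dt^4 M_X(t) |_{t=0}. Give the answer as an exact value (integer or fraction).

E[X^4] = d^4M/dt^4 |_{t=0} = 384

M_X(t) = 1/(1 - 2*t)
dM/dt = 2/(4*t^2 - 4*t + 1)
d^2M/dt^2 = -8/(8*t^3 - 12*t^2 + 6*t - 1)
d^3M/dt^3 = 48/(16*t^4 - 32*t^3 + 24*t^2 - 8*t + 1)
d^4M/dt^4 = -384/(32*t^5 - 80*t^4 + 80*t^3 - 40*t^2 + 10*t - 1)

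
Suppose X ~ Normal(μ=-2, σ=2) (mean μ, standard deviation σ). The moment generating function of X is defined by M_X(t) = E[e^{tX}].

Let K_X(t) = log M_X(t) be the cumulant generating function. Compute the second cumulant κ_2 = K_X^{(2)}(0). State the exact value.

κ_2 = d^2K/dt^2 |_{t=0} = 4

M_X(t) = e^(2*t^2 - 2*t)
K_X(t) = log M_X(t) = 2*t^2 - 2*t
dK/dt = 4*t - 2
d^2K/dt^2 = 4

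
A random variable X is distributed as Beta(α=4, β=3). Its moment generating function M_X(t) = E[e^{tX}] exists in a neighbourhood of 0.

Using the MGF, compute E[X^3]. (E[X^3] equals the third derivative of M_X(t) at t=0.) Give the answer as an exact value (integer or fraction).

M_X(t) = ₁F₁(4; 7; t)
M′(t) = 4*₁F₁(5; 8; t)/7
M′′(t) = 5*₁F₁(6; 9; t)/14
M′′′(t) = 5*₁F₁(7; 10; t)/21

E[X^3] = M′′′(0) = 5/21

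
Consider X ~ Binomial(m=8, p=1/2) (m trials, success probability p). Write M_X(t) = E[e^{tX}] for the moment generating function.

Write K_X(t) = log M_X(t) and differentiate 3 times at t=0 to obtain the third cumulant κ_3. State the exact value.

κ_3 = K′′′(0) = 0

M_X(t) = (e^(t)/2 + 1/2)^8
K_X(t) = log M_X(t) = 8*log(e^(t)/2 + 1/2)
K′(t) = 8*e^(t)/(e^(t) + 1)
K′′(t) = 8*e^(t)/(e^(2*t) + 2*e^(t) + 1)
K′′′(t) = (-8*e^(2*t) + 8*e^(t))/(e^(3*t) + 3*e^(2*t) + 3*e^(t) + 1)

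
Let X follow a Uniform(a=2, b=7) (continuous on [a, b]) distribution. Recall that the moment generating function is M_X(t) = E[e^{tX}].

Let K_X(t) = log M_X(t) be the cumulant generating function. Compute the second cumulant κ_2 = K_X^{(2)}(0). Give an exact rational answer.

κ_2 = K′′(0) = 25/12

M_X(t) = (e^(7*t) - e^(2*t))/(5*t)
K_X(t) = log M_X(t) = -log(t) + log(e^(7*t) - e^(2*t)) - log(5)
K′(t) = (7*t*e^(5*t) - 2*t - e^(5*t) + 1)/(t*e^(5*t) - t)
K′′(t) = (-25*t^2*e^(5*t) + e^(10*t) - 2*e^(5*t) + 1)/(t^2*e^(10*t) - 2*t^2*e^(5*t) + t^2)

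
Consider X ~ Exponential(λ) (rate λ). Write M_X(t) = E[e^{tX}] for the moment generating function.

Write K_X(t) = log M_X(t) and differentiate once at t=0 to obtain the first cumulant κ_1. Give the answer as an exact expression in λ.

κ_1 = K^(1)(0) = 1/λ

M_X(t) = λ/(λ - t)
K_X(t) = log M_X(t) = log(λ) - log(λ - t)
K^(1)(t) = -1/(-λ + t)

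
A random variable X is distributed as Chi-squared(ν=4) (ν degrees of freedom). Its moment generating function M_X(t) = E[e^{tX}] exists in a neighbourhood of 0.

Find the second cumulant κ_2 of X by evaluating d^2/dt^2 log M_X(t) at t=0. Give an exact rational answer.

κ_2 = K^(2)(0) = 8

M_X(t) = (1 - 2*t)^(-2)
K_X(t) = log M_X(t) = -2*log(1 - 2*t)
K^(2)(t) = 8/(4*t^2 - 4*t + 1)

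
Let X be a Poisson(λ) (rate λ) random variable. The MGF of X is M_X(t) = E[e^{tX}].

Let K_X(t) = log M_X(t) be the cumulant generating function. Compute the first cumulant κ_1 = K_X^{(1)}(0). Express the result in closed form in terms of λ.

κ_1 = K^(1)(0) = λ

M_X(t) = e^(λ*(e^(t) - 1))
K_X(t) = log M_X(t) = λ*(e^(t) - 1)
K^(1)(t) = λ*e^(t)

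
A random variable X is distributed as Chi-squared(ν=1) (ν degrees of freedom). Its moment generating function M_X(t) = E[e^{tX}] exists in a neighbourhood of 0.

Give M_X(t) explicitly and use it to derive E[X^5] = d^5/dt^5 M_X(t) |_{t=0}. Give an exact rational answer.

M_X(t) = 1/√(1 - 2*t)
M′(t) = -1/(2*t*√(1 - 2*t) - √(1 - 2*t))
M′′(t) = 3/(4*t^2*√(1 - 2*t) - 4*t*√(1 - 2*t) + √(1 - 2*t))
M′′′(t) = -15/(8*t^3*√(1 - 2*t) - 12*t^2*√(1 - 2*t) + 6*t*√(1 - 2*t) - √(1 - 2*t))
M′′′′(t) = 105/(16*t^4*√(1 - 2*t) - 32*t^3*√(1 - 2*t) + 24*t^2*√(1 - 2*t) - 8*t*√(1 - 2*t) + √(1 - 2*t))
M′′′′′(t) = -945/(32*t^5*√(1 - 2*t) - 80*t^4*√(1 - 2*t) + 80*t^3*√(1 - 2*t) - 40*t^2*√(1 - 2*t) + 10*t*√(1 - 2*t) - √(1 - 2*t))

E[X^5] = M′′′′′(0) = 945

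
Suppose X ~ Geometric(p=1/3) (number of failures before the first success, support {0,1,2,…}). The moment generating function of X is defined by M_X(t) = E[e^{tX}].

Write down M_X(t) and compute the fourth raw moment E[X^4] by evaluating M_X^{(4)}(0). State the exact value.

E[X^4] = D^4[M](0) = 730

M_X(t) = 1/(3*(1 - 2*e^(t)/3))
D^4[M](t) = (-16*e^(4*t) - 264*e^(3*t) - 396*e^(2*t) - 54*e^(t))/(32*e^(5*t) - 240*e^(4*t) + 720*e^(3*t) - 1080*e^(2*t) + 810*e^(t) - 243)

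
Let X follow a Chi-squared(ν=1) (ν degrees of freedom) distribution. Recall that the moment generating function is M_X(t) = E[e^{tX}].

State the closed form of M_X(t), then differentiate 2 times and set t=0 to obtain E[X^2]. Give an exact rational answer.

M_X(t) = 1/√(1 - 2*t)
dM/dt = -1/(2*t*√(1 - 2*t) - √(1 - 2*t))
d^2M/dt^2 = 3/(4*t^2*√(1 - 2*t) - 4*t*√(1 - 2*t) + √(1 - 2*t))

E[X^2] = d^2M/dt^2 |_{t=0} = 3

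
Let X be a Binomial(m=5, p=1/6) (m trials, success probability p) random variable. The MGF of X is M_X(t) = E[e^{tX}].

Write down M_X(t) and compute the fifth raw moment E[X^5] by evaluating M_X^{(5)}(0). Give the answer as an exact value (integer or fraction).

E[X^5] = D^5[M](0) = 5525/324

M_X(t) = (e^(t)/6 + 5/6)^5
D^5[M](t) = 3125*e^(5*t)/7776 + 800*e^(4*t)/243 + 125*e^(3*t)/16 + 1250*e^(2*t)/243 + 3125*e^(t)/7776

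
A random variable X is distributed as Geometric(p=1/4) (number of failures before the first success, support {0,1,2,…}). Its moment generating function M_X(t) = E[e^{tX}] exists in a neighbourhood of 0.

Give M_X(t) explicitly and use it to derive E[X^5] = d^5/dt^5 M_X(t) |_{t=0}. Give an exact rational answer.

M_X(t) = 1/(4*(1 - 3*e^(t)/4))
dM/dt = 3*e^(t)/(9*e^(2*t) - 24*e^(t) + 16)
d^2M/dt^2 = (-9*e^(2*t) - 12*e^(t))/(27*e^(3*t) - 108*e^(2*t) + 144*e^(t) - 64)
d^3M/dt^3 = (27*e^(3*t) + 144*e^(2*t) + 48*e^(t))/(81*e^(4*t) - 432*e^(3*t) + 864*e^(2*t) - 768*e^(t) + 256)
d^4M/dt^4 = (-81*e^(4*t) - 1188*e^(3*t) - 1584*e^(2*t) - 192*e^(t))/(243*e^(5*t) - 1620*e^(4*t) + 4320*e^(3*t) - 5760*e^(2*t) + 3840*e^(t) - 1024)

E[X^5] = d^5M/dt^5 |_{t=0} = 52923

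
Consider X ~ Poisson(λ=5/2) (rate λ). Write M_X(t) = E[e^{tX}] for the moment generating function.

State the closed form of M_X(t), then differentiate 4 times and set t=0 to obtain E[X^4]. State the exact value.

E[X^4] = d^4M/dt^4 |_{t=0} = 2865/16

M_X(t) = e^(5*e^(t)/2 - 5/2)
dM/dt = 5*e^(-5/2)*e^(t)*e^(5*e^(t)/2)/2
d^2M/dt^2 = (25*e^(2*t)*e^(5*e^(t)/2) + 10*e^(t)*e^(5*e^(t)/2))*e^(-5/2)/4
d^3M/dt^3 = (125*e^(3*t)*e^(5*e^(t)/2) + 150*e^(2*t)*e^(5*e^(t)/2) + 20*e^(t)*e^(5*e^(t)/2))*e^(-5/2)/8
d^4M/dt^4 = (625*e^(4*t)*e^(5*e^(t)/2) + 1500*e^(3*t)*e^(5*e^(t)/2) + 700*e^(2*t)*e^(5*e^(t)/2) + 40*e^(t)*e^(5*e^(t)/2))*e^(-5/2)/16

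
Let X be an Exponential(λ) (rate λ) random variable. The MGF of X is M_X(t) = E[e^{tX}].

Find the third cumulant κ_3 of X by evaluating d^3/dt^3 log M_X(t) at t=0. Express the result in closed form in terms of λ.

κ_3 = K′′′(0) = 2/λ^3

M_X(t) = λ/(λ - t)
K_X(t) = log M_X(t) = log(λ) - log(λ - t)
K′(t) = -1/(-λ + t)
K′′(t) = 1/(λ^2 - 2*λ*t + t^2)
K′′′(t) = -2/(-λ^3 + 3*λ^2*t - 3*λ*t^2 + t^3)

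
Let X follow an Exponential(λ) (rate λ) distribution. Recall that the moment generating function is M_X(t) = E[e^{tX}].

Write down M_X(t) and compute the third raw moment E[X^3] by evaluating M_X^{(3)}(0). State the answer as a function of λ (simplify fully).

M_X(t) = λ/(λ - t)
M′(t) = λ/(λ^2 - 2*λ*t + t^2)
M′′(t) = -2*λ/(-λ^3 + 3*λ^2*t - 3*λ*t^2 + t^3)
M′′′(t) = 6*λ/(λ^4 - 4*λ^3*t + 6*λ^2*t^2 - 4*λ*t^3 + t^4)

E[X^3] = M′′′(0) = 6/λ^3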